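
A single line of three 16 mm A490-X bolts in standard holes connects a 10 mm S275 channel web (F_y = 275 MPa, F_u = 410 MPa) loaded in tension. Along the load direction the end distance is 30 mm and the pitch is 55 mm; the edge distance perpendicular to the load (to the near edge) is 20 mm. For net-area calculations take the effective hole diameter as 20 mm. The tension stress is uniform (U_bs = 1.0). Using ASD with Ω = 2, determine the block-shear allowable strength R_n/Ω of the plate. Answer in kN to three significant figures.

Shear plane L_v = 30 + 2·55 = 140 mm; A_gv = 140 × 10 = 1400 mm².
A_nv = (140 − 2.5·20) × 10 = 900 mm².
A_nt = (20 − 0.5·20) × 10 = 100 mm².
0.6 F_u A_nv = 221.4 kN; 0.6 F_y A_gv = 231 kN → shear rupture governs the shear term.
R_n = 221.4 + 1.0 × 410 × 100 / 1000 = 262.4 kN.
Allowable strength R_n/Ω = 262.4 / 2 = 131 kN.

131 kN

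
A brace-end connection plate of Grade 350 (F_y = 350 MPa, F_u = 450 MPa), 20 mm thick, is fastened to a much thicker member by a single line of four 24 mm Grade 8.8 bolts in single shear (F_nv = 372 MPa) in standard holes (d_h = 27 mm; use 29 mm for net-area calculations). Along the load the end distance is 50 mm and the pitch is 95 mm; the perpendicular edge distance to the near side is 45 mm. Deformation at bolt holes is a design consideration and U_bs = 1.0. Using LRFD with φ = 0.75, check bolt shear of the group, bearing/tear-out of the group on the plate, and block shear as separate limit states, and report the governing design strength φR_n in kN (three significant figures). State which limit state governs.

Bolt shear: A_b = π·24²/4 = 452.4 mm²; R_n = 372 × 452.4 × 4 × 1 / 1000 = 673.2 kN → 0.75 × 673.2 = 505 kN.
Bearing: edge l_c = 36.5, r_n = 394.2 kN; interior l_c = 68, r_n = 518.4 kN; R_n = 394.2 + 3·518.4 = 1949 kN → 1460 kN.
Block shear: A_gv = 6700, A_nv = 4670, A_nt = 610 mm²; R_n = min(0.6F_uA_nv, 0.6F_yA_gv) + U_bs·F_u·A_nt = 1535 kN → 1150 kN.
Bolt shear governs: 505 kN.

505 kN (bolt shear governs)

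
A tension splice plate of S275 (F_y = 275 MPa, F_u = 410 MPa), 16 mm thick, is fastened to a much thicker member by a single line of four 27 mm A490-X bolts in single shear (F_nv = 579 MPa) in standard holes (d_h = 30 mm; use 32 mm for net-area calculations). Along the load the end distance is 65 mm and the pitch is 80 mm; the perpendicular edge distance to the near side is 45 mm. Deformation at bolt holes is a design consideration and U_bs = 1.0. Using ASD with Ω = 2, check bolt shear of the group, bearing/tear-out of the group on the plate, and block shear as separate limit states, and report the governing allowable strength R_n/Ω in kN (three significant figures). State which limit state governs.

Bolt shear: A_b = π·27²/4 = 572.6 mm²; R_n = 579 × 572.6 × 4 × 1 / 1000 = 1326 kN → 1326 / 2 = 663 kN.
Bearing: edge l_c = 50, r_n = 393.6 kN; interior l_c = 50, r_n = 393.6 kN; R_n = 393.6 + 3·393.6 = 1574 kN → 787 kN.
Block shear: A_gv = 4880, A_nv = 3088, A_nt = 464 mm²; R_n = min(0.6F_uA_nv, 0.6F_yA_gv) + U_bs·F_u·A_nt = 949.9 kN → 475 kN.
Block shear governs: 475 kN.

475 kN (block shear governs)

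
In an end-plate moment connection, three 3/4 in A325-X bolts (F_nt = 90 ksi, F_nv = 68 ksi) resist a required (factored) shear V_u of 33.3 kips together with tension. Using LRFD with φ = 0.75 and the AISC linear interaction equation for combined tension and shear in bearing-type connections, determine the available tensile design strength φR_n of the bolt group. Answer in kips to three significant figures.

72.2 kips

A_b = π·0.75²/4 = 0.4418 in²; f_rv = 33.3 / (3 × 0.4418) = 25.13 ksi.
F'_nt = 1.3 F_nt − (F_nt / φF_nv) f_rv = 1.3·90 − (90/(0.75·68))·25.13 = 72.66 ksi, capped at F_nt → F'_nt = 72.66 ksi.
R_n = F'_nt · A_b · n = 72.66 × 0.4418 × 3 = 96.3 kips.
Design strength φR_n = 0.75 × 96.3 = 72.2 kips.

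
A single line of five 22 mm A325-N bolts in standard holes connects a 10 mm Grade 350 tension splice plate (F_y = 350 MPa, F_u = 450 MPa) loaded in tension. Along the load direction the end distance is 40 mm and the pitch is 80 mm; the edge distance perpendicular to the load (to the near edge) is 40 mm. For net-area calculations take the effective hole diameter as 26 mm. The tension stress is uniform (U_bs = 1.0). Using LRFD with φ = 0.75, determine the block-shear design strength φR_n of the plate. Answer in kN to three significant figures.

583 kN

Shear plane L_v = 40 + 4·80 = 360 mm; A_gv = 360 × 10 = 3600 mm².
A_nv = (360 − 4.5·26) × 10 = 2430 mm².
A_nt = (40 − 0.5·26) × 10 = 270 mm².
0.6 F_u A_nv = 656.1 kN; 0.6 F_y A_gv = 756 kN → shear rupture governs the shear term.
R_n = 656.1 + 1.0 × 450 × 270 / 1000 = 777.6 kN.
Design strength φR_n = 0.75 × 777.6 = 583 kN.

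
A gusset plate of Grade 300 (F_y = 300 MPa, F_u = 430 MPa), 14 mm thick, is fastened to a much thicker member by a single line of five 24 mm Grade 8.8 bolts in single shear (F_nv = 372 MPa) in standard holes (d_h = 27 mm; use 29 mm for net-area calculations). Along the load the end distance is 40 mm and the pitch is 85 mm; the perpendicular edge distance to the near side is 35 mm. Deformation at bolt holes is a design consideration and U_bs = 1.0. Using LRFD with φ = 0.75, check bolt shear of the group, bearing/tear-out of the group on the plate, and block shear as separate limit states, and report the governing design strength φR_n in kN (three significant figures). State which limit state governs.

Bolt shear: A_b = π·24²/4 = 452.4 mm²; R_n = 372 × 452.4 × 5 × 1 / 1000 = 841.4 kN → 0.75 × 841.4 = 631 kN.
Bearing: edge l_c = 26.5, r_n = 191.4 kN; interior l_c = 58, r_n = 346.8 kN; R_n = 191.4 + 4·346.8 = 1578 kN → 1180 kN.
Block shear: A_gv = 5320, A_nv = 3493, A_nt = 287 mm²; R_n = min(0.6F_uA_nv, 0.6F_yA_gv) + U_bs·F_u·A_nt = 1025 kN → 768 kN.
Bolt shear governs: 631 kN.

631 kN (bolt shear governs)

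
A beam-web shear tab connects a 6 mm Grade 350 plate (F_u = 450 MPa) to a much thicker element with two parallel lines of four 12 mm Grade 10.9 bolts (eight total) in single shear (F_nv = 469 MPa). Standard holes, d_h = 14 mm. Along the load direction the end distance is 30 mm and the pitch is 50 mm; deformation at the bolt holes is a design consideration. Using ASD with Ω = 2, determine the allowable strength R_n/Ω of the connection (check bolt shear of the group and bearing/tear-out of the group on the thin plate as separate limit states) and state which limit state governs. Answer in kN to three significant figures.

212 kN (bolt shear governs)

Bolt shear: A_b = π·12²/4 = 113.1 mm²; R_n = 469 × 113.1 × 8 × 1 / 1000 = 424.3 kN → 424.3 / 2 = 212 kN.
Bearing (1.2 l_c t F_u ≤ 2.4 d t F_u): upper limit = 2.4·12·6·450 / 1000 = 77.76 kN.
  Edge l_c = 30 − 14/2 = 23 → r_n = 74.52 kN; interior l_c = 50 − 14 = 36 → r_n = 77.76 kN.
  R_n,bearing = 2·74.52 + 6·77.76 = 615.6 kN → 615.6 / 2 = 308 kN.
Bolt shear governs: 212 kN.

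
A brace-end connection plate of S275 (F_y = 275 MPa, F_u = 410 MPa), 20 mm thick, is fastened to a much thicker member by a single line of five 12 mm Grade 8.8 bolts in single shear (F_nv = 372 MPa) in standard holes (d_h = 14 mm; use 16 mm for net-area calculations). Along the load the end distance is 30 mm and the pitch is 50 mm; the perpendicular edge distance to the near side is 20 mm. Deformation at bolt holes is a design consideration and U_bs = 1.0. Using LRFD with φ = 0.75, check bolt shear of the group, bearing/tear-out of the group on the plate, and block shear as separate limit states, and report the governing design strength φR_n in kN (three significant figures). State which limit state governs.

158 kN (bolt shear governs)

Bolt shear: A_b = π·12²/4 = 113.1 mm²; R_n = 372 × 113.1 × 5 × 1 / 1000 = 210.4 kN → 0.75 × 210.4 = 158 kN.
Bearing: edge l_c = 23, r_n = 226.3 kN; interior l_c = 36, r_n = 236.2 kN; R_n = 226.3 + 4·236.2 = 1171 kN → 878 kN.
Block shear: A_gv = 4600, A_nv = 3160, A_nt = 240 mm²; R_n = min(0.6F_uA_nv, 0.6F_yA_gv) + U_bs·F_u·A_nt = 857.4 kN → 643 kN.
Bolt shear governs: 158 kN.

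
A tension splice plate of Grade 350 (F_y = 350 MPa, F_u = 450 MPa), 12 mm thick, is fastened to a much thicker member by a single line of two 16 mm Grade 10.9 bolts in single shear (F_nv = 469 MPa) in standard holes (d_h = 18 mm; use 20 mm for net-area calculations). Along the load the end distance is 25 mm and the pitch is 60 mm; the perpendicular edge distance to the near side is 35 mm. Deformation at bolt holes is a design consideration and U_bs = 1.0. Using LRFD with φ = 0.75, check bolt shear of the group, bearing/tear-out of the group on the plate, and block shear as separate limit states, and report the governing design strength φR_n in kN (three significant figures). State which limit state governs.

141 kN (bolt shear governs)

Bolt shear: A_b = π·16²/4 = 201.1 mm²; R_n = 469 × 201.1 × 2 × 1 / 1000 = 188.6 kN → 0.75 × 188.6 = 141 kN.
Bearing: edge l_c = 16, r_n = 103.7 kN; interior l_c = 42, r_n = 207.4 kN; R_n = 103.7 + 1·207.4 = 311 kN → 233 kN.
Block shear: A_gv = 1020, A_nv = 660, A_nt = 300 mm²; R_n = min(0.6F_uA_nv, 0.6F_yA_gv) + U_bs·F_u·A_nt = 313.2 kN → 235 kN.
Bolt shear governs: 141 kN.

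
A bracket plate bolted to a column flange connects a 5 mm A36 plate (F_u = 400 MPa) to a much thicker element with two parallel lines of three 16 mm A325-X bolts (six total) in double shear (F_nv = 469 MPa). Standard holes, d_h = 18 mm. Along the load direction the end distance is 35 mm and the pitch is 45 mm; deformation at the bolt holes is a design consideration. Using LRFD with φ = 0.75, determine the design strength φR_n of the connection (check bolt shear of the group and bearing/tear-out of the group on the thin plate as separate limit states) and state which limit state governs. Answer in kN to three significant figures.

Bolt shear: A_b = π·16²/4 = 201.1 mm²; R_n = 469 × 201.1 × 6 × 2 / 1000 = 1132 kN → 0.75 × 1132 = 849 kN.
Bearing (1.2 l_c t F_u ≤ 2.4 d t F_u): upper limit = 2.4·16·5·400 / 1000 = 76.8 kN.
  Edge l_c = 35 − 18/2 = 26 → r_n = 62.4 kN; interior l_c = 45 − 18 = 27 → r_n = 64.8 kN.
  R_n,bearing = 2·62.4 + 4·64.8 = 384 kN → 0.75 × 384 = 288 kN.
Bearing governs: 288 kN.

288 kN (bearing governs)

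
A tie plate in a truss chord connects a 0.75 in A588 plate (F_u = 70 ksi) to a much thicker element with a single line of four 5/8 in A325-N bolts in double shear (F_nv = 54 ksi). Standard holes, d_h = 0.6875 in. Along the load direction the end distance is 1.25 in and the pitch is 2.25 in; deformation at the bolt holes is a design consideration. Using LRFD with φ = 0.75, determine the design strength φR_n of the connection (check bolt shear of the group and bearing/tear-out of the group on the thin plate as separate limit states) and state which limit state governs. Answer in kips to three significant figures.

99.4 kips (bolt shear governs)

Bolt shear: A_b = π·0.625²/4 = 0.3068 in²; R_n = 54 × 0.3068 × 4 × 2 = 132.5 kips → 0.75 × 132.5 = 99.4 kips.
Bearing (1.2 l_c t F_u ≤ 2.4 d t F_u): upper limit = 2.4·0.625·0.75·70 = 78.75 kips.
  Edge l_c = 1.25 − 0.6875/2 = 0.9062 → r_n = 57.09 kips; interior l_c = 2.25 − 0.6875 = 1.562 → r_n = 78.75 kips.
  R_n,bearing = 1·57.09 + 3·78.75 = 293.3 kips → 0.75 × 293.3 = 220 kips.
Bolt shear governs: 99.4 kips.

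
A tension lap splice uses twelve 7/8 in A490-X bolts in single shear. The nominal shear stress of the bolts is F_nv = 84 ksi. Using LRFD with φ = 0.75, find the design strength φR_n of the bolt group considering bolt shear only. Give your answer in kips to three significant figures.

455 kips

A_b = π × 0.875² / 4 = 0.6013 in².
R_n = F_nv · A_b · n · n_s = 84 × 0.6013 × 12 × 1 = 606.1 kips.
Design strength φR_n = 0.75 × 606.1 = 455 kips.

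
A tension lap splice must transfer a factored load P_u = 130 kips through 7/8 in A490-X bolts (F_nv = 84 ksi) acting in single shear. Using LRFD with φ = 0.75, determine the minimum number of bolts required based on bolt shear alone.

4 bolts

A_b = π·0.875²/4 = 0.6013 in².
Per-bolt design strength φR_n = 0.75 × 84 × 0.6013 × 1 = 37.88 kips.
n ≥ 130 / 37.88 = 3.432 → use 4 bolts.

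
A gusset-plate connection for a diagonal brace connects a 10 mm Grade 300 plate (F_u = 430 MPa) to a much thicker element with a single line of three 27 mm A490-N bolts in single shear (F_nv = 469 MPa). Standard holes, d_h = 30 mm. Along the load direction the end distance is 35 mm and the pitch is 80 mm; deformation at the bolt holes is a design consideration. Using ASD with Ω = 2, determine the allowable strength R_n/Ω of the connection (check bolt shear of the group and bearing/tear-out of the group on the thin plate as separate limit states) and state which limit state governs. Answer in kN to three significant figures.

Bolt shear: A_b = π·27²/4 = 572.6 mm²; R_n = 469 × 572.6 × 3 × 1 / 1000 = 805.6 kN → 805.6 / 2 = 403 kN.
Bearing (1.2 l_c t F_u ≤ 2.4 d t F_u): upper limit = 2.4·27·10·430 / 1000 = 278.6 kN.
  Edge l_c = 35 − 30/2 = 20 → r_n = 103.2 kN; interior l_c = 80 − 30 = 50 → r_n = 258 kN.
  R_n,bearing = 1·103.2 + 2·258 = 619.2 kN → 619.2 / 2 = 310 kN.
Bearing governs: 310 kN.

310 kN (bearing governs)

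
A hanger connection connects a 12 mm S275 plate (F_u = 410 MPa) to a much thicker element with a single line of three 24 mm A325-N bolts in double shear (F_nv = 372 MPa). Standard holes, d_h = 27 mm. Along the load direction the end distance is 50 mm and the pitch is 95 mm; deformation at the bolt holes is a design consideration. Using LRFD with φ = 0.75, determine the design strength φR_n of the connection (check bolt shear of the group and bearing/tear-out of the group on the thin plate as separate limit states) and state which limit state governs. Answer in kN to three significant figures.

Bolt shear: A_b = π·24²/4 = 452.4 mm²; R_n = 372 × 452.4 × 3 × 2 / 1000 = 1010 kN → 0.75 × 1010 = 757 kN.
Bearing (1.2 l_c t F_u ≤ 2.4 d t F_u): upper limit = 2.4·24·12·410 / 1000 = 283.4 kN.
  Edge l_c = 50 − 27/2 = 36.5 → r_n = 215.5 kN; interior l_c = 95 − 27 = 68 → r_n = 283.4 kN.
  R_n,bearing = 1·215.5 + 2·283.4 = 782.3 kN → 0.75 × 782.3 = 587 kN.
Bearing governs: 587 kN.

587 kN (bearing governs)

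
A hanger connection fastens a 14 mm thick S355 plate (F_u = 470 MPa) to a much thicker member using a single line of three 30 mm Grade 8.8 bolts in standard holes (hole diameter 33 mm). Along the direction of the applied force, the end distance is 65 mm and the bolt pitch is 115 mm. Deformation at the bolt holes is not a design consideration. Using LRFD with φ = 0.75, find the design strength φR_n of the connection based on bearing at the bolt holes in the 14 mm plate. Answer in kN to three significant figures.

Per bolt r_n = 1.5 l_c t F_u ≤ 3.0 d t F_u; upper limit = 3.0 × 30 × 14 × 470 / 1000 = 592.2 kN.
Edge bolt: l_c = 65 − 33/2 = 48.5 mm → 1.5 × 48.5 × 14 × 470 / 1000 = 478.7 → r_n = 478.7 kN.
Interior bolts: l_c = 115 − 33 = 82 mm → 1.5 × 82 × 14 × 470 / 1000 = 809.3 → r_n = 592.2 kN.
R_n = 1 × 478.7 + 2 × 592.2 = 1663 kN.
Design strength φR_n = 0.75 × 1663 = 1250 kN.

1250 kN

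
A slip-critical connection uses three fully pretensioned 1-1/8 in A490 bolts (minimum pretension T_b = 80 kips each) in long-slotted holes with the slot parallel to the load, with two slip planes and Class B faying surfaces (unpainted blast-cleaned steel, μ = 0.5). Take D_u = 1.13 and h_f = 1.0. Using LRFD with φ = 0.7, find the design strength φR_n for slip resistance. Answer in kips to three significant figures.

190 kips

R_n = μ · D_u · h_f · T_b · n_s · n_b = 0.5 × 1.13 × 1.0 × 80 × 2 × 3 = 271.2 kips.
Design strength φR_n = 0.7 × 271.2 = 190 kips.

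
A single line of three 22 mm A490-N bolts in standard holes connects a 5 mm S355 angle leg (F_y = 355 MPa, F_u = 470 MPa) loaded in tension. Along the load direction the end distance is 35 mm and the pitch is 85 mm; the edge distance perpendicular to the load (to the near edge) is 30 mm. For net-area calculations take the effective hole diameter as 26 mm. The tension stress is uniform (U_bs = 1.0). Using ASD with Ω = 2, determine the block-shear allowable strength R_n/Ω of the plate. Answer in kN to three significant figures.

119 kN

Shear plane L_v = 35 + 2·85 = 205 mm; A_gv = 205 × 5 = 1025 mm².
A_nv = (205 − 2.5·26) × 5 = 700 mm².
A_nt = (30 − 0.5·26) × 5 = 85 mm².
0.6 F_u A_nv = 197.4 kN; 0.6 F_y A_gv = 218.3 kN → shear rupture governs the shear term.
R_n = 197.4 + 1.0 × 470 × 85 / 1000 = 237.4 kN.
Allowable strength R_n/Ω = 237.4 / 2 = 119 kN.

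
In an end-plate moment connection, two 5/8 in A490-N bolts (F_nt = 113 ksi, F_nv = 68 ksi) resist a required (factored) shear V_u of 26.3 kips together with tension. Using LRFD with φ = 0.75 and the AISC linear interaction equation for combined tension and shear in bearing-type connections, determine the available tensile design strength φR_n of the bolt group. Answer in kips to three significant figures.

A_b = π·0.625²/4 = 0.3068 in²; f_rv = 26.3 / (2 × 0.3068) = 42.86 ksi.
F'_nt = 1.3 F_nt − (F_nt / φF_nv) f_rv = 1.3·113 − (113/(0.75·68))·42.86 = 51.93 ksi, capped at F_nt → F'_nt = 51.93 ksi.
R_n = F'_nt · A_b · n = 51.93 × 0.3068 × 2 = 31.86 kips.
Design strength φR_n = 0.75 × 31.86 = 23.9 kips.

23.9 kips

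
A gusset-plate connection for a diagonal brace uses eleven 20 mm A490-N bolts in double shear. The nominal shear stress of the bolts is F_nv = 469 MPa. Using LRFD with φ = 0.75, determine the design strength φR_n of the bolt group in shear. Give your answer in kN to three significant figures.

A_b = π × 20² / 4 = 314.2 mm².
R_n = F_nv · A_b · n · n_s = 469 × 314.2 × 11 × 2 / 1000 = 3241 kN.
Design strength φR_n = 0.75 × 3241 = 2430 kN.

2430 kN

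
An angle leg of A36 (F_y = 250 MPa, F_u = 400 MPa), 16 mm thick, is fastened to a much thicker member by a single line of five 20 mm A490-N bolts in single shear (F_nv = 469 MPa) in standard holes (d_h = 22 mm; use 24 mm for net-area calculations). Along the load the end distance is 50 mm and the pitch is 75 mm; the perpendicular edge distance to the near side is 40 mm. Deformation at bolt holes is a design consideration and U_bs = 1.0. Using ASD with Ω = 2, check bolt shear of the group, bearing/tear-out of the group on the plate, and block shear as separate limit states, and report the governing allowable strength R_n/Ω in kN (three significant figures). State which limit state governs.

Bolt shear: A_b = π·20²/4 = 314.2 mm²; R_n = 469 × 314.2 × 5 × 1 / 1000 = 736.7 kN → 736.7 / 2 = 368 kN.
Bearing: edge l_c = 39, r_n = 299.5 kN; interior l_c = 53, r_n = 307.2 kN; R_n = 299.5 + 4·307.2 = 1528 kN → 764 kN.
Block shear: A_gv = 5600, A_nv = 3872, A_nt = 448 mm²; R_n = min(0.6F_uA_nv, 0.6F_yA_gv) + U_bs·F_u·A_nt = 1019 kN → 510 kN.
Bolt shear governs: 368 kN.

368 kN (bolt shear governs)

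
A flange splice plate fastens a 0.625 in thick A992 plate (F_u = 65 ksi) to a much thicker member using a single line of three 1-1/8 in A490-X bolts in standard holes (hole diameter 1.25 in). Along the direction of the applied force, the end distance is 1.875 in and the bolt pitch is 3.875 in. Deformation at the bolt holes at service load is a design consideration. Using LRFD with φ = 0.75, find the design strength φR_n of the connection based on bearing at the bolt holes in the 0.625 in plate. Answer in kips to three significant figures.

210 kips

Per bolt r_n = 1.2 l_c t F_u ≤ 2.4 d t F_u; upper limit = 2.4 × 1.125 × 0.625 × 65 = 109.7 kips.
Edge bolt: l_c = 1.875 − 1.25/2 = 1.25 in → 1.2 × 1.25 × 0.625 × 65 = 60.94 → r_n = 60.94 kips.
Interior bolts: l_c = 3.875 − 1.25 = 2.625 in → 1.2 × 2.625 × 0.625 × 65 = 128 → r_n = 109.7 kips.
R_n = 1 × 60.94 + 2 × 109.7 = 280.3 kips.
Design strength φR_n = 0.75 × 280.3 = 210 kips.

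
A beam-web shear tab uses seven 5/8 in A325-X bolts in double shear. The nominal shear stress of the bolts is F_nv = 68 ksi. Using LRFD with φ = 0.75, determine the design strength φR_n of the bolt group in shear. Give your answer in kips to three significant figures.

A_b = π × 0.625² / 4 = 0.3068 in².
R_n = F_nv · A_b · n · n_s = 68 × 0.3068 × 7 × 2 = 292.1 kips.
Design strength φR_n = 0.75 × 292.1 = 219 kips.

219 kips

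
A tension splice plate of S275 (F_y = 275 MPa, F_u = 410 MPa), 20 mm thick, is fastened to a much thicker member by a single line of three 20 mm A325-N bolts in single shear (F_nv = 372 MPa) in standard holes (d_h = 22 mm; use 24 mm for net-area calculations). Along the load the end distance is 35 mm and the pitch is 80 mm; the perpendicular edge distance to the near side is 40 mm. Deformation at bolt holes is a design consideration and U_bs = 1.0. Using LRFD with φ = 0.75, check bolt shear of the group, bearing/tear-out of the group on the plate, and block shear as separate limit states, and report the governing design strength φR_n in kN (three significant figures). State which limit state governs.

Bolt shear: A_b = π·20²/4 = 314.2 mm²; R_n = 372 × 314.2 × 3 × 1 / 1000 = 350.6 kN → 0.75 × 350.6 = 263 kN.
Bearing: edge l_c = 24, r_n = 236.2 kN; interior l_c = 58, r_n = 393.6 kN; R_n = 236.2 + 2·393.6 = 1023 kN → 768 kN.
Block shear: A_gv = 3900, A_nv = 2700, A_nt = 560 mm²; R_n = min(0.6F_uA_nv, 0.6F_yA_gv) + U_bs·F_u·A_nt = 873.1 kN → 655 kN.
Bolt shear governs: 263 kN.

263 kN (bolt shear governs)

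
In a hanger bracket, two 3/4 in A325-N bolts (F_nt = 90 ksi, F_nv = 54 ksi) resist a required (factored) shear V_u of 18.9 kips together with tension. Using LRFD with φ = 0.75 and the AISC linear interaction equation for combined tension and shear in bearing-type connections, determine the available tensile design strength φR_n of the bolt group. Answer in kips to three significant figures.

46 kips

A_b = π·0.75²/4 = 0.4418 in²; f_rv = 18.9 / (2 × 0.4418) = 21.39 ksi.
F'_nt = 1.3 F_nt − (F_nt / φF_nv) f_rv = 1.3·90 − (90/(0.75·54))·21.39 = 69.47 ksi, capped at F_nt → F'_nt = 69.47 ksi.
R_n = F'_nt · A_b · n = 69.47 × 0.4418 × 2 = 61.38 kips.
Design strength φR_n = 0.75 × 61.38 = 46 kips.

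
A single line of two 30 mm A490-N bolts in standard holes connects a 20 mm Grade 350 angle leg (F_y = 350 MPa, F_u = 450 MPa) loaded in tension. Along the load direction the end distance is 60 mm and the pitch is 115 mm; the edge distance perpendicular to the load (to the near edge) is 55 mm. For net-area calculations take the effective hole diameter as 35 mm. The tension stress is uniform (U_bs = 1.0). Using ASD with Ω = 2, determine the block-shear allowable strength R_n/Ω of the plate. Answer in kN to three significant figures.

Shear plane L_v = 60 + 1·115 = 175 mm; A_gv = 175 × 20 = 3500 mm².
A_nv = (175 − 1.5·35) × 20 = 2450 mm².
A_nt = (55 − 0.5·35) × 20 = 750 mm².
0.6 F_u A_nv = 661.5 kN; 0.6 F_y A_gv = 735 kN → shear rupture governs the shear term.
R_n = 661.5 + 1.0 × 450 × 750 / 1000 = 999 kN.
Allowable strength R_n/Ω = 999 / 2 = 500 kN.

500 kN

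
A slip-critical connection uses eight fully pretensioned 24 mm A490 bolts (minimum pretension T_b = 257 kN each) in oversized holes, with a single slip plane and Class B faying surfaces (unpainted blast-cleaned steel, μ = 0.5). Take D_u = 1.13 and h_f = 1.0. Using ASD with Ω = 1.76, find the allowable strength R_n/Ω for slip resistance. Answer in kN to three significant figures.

R_n = μ · D_u · h_f · T_b · n_s · n_b = 0.5 × 1.13 × 1.0 × 257 × 1 × 8 = 1162 kN.
Allowable strength R_n/Ω = 1162 / 1.76 = 660 kN.

660 kN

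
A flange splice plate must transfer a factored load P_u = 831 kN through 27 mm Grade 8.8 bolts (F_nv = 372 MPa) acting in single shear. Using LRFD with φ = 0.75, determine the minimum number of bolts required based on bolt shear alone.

A_b = π·27²/4 = 572.6 mm².
Per-bolt design strength φR_n = 0.75 × 372 × 572.6 × 1 / 1000 = 159.7 kN.
n ≥ 831 / 159.7 = 5.202 → use 6 bolts.

6 bolts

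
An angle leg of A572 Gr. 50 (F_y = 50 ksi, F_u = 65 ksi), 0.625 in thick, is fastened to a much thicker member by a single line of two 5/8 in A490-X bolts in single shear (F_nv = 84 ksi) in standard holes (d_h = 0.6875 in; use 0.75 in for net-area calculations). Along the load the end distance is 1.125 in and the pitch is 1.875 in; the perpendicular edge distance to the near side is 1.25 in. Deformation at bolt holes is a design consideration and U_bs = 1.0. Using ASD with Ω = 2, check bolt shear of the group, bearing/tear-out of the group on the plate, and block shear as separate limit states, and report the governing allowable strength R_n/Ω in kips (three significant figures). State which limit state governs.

Bolt shear: A_b = π·0.625²/4 = 0.3068 in²; R_n = 84 × 0.3068 × 2 × 1 = 51.54 kips → 51.54 / 2 = 25.8 kips.
Bearing: edge l_c = 0.7812, r_n = 38.09 kips; interior l_c = 1.188, r_n = 57.89 kips; R_n = 38.09 + 1·57.89 = 95.98 kips → 48 kips.
Block shear: A_gv = 1.875, A_nv = 1.172, A_nt = 0.5469 in²; R_n = min(0.6F_uA_nv, 0.6F_yA_gv) + U_bs·F_u·A_nt = 81.25 kips → 40.6 kips.
Bolt shear governs: 25.8 kips.

25.8 kips (bolt shear governs)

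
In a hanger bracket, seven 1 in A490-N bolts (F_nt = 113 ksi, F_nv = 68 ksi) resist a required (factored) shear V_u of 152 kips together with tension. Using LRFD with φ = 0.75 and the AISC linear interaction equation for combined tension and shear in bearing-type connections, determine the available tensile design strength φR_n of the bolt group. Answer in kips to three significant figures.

353 kips

A_b = π·1²/4 = 0.7854 in²; f_rv = 152 / (7 × 0.7854) = 27.65 ksi.
F'_nt = 1.3 F_nt − (F_nt / φF_nv) f_rv = 1.3·113 − (113/(0.75·68))·27.65 = 85.64 ksi, capped at F_nt → F'_nt = 85.64 ksi.
R_n = F'_nt · A_b · n = 85.64 × 0.7854 × 7 = 470.8 kips.
Design strength φR_n = 0.75 × 470.8 = 353 kips.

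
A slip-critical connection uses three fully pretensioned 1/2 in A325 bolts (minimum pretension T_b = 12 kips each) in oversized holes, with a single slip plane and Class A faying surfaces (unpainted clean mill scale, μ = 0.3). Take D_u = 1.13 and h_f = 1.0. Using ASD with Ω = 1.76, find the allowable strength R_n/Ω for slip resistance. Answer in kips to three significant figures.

6.93 kips

R_n = μ · D_u · h_f · T_b · n_s · n_b = 0.3 × 1.13 × 1.0 × 12 × 1 × 3 = 12.2 kips.
Allowable strength R_n/Ω = 12.2 / 1.76 = 6.93 kips.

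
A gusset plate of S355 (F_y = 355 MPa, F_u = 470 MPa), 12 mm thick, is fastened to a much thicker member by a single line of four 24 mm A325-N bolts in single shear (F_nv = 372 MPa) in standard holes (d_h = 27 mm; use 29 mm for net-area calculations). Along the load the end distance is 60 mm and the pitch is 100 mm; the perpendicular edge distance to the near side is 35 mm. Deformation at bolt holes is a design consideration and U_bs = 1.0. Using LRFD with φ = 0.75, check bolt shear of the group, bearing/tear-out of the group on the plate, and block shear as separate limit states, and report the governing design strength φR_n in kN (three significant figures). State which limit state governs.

Bolt shear: A_b = π·24²/4 = 452.4 mm²; R_n = 372 × 452.4 × 4 × 1 / 1000 = 673.2 kN → 0.75 × 673.2 = 505 kN.
Bearing: edge l_c = 46.5, r_n = 314.7 kN; interior l_c = 73, r_n = 324.9 kN; R_n = 314.7 + 3·324.9 = 1289 kN → 967 kN.
Block shear: A_gv = 4320, A_nv = 3102, A_nt = 246 mm²; R_n = min(0.6F_uA_nv, 0.6F_yA_gv) + U_bs·F_u·A_nt = 990.4 kN → 743 kN.
Bolt shear governs: 505 kN.

505 kN (bolt shear governs)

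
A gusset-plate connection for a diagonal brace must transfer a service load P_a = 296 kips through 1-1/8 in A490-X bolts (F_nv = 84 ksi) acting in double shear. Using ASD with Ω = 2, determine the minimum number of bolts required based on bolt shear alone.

A_b = π·1.125²/4 = 0.994 in².
Per-bolt allowable strength R_n/Ω = 84 × 0.994 × 2 / 2 = 83.5 kips.
n ≥ 296 / 83.5 = 3.545 → use 4 bolts.

4 bolts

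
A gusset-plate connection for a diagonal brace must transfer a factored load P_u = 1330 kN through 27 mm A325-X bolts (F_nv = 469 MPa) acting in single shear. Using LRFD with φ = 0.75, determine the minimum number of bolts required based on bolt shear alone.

7 bolts

A_b = π·27²/4 = 572.6 mm².
Per-bolt design strength φR_n = 0.75 × 469 × 572.6 × 1 / 1000 = 201.4 kN.
n ≥ 1330 / 201.4 = 6.604 → use 7 bolts.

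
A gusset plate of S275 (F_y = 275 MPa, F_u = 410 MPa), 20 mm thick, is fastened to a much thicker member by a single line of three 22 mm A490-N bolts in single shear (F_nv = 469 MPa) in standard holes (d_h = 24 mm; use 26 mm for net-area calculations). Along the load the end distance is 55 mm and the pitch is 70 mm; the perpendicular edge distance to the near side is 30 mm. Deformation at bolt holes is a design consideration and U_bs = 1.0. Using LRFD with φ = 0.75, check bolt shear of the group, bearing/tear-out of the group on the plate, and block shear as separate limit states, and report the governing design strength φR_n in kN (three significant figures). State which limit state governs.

Bolt shear: A_b = π·22²/4 = 380.1 mm²; R_n = 469 × 380.1 × 3 × 1 / 1000 = 534.8 kN → 0.75 × 534.8 = 401 kN.
Bearing: edge l_c = 43, r_n = 423.1 kN; interior l_c = 46, r_n = 433 kN; R_n = 423.1 + 2·433 = 1289 kN → 967 kN.
Block shear: A_gv = 3900, A_nv = 2600, A_nt = 340 mm²; R_n = min(0.6F_uA_nv, 0.6F_yA_gv) + U_bs·F_u·A_nt = 779 kN → 584 kN.
Bolt shear governs: 401 kN.

401 kN (bolt shear governs)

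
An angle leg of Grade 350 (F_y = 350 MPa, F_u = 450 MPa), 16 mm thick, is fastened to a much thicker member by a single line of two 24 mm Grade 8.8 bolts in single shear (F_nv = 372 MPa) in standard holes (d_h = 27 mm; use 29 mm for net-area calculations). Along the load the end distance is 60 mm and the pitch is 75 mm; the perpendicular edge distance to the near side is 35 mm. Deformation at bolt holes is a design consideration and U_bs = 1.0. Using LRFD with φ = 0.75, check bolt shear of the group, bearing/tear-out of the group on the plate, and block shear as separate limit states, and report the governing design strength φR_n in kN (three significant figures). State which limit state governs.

252 kN (bolt shear governs)

Bolt shear: A_b = π·24²/4 = 452.4 mm²; R_n = 372 × 452.4 × 2 × 1 / 1000 = 336.6 kN → 0.75 × 336.6 = 252 kN.
Bearing: edge l_c = 46.5, r_n = 401.8 kN; interior l_c = 48, r_n = 414.7 kN; R_n = 401.8 + 1·414.7 = 816.5 kN → 612 kN.
Block shear: A_gv = 2160, A_nv = 1464, A_nt = 328 mm²; R_n = min(0.6F_uA_nv, 0.6F_yA_gv) + U_bs·F_u·A_nt = 542.9 kN → 407 kN.
Bolt shear governs: 252 kN.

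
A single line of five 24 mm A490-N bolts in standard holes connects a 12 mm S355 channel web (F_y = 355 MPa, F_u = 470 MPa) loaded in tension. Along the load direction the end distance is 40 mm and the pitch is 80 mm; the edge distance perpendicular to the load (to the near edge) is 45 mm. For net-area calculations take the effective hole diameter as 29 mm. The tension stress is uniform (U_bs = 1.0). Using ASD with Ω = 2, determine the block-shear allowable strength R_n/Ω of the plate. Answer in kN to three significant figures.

Shear plane L_v = 40 + 4·80 = 360 mm; A_gv = 360 × 12 = 4320 mm².
A_nv = (360 − 4.5·29) × 12 = 2754 mm².
A_nt = (45 − 0.5·29) × 12 = 366 mm².
0.6 F_u A_nv = 776.6 kN; 0.6 F_y A_gv = 920.2 kN → shear rupture governs the shear term.
R_n = 776.6 + 1.0 × 470 × 366 / 1000 = 948.6 kN.
Allowable strength R_n/Ω = 948.6 / 2 = 474 kN.

474 kN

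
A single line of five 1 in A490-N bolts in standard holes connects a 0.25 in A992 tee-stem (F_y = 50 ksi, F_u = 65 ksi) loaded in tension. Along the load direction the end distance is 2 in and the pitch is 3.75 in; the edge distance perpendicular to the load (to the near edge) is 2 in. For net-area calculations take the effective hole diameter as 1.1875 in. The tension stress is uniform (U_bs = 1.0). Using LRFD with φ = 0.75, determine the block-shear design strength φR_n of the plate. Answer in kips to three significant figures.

102 kips

Shear plane L_v = 2 + 4·3.75 = 17 in; A_gv = 17 × 0.25 = 4.25 in².
A_nv = (17 − 4.5·1.1875) × 0.25 = 2.914 in².
A_nt = (2 − 0.5·1.1875) × 0.25 = 0.3516 in².
0.6 F_u A_nv = 113.6 kips; 0.6 F_y A_gv = 127.5 kips → shear rupture governs the shear term.
R_n = 113.6 + 1.0 × 65 × 0.3516 = 136.5 kips.
Design strength φR_n = 0.75 × 136.5 = 102 kips.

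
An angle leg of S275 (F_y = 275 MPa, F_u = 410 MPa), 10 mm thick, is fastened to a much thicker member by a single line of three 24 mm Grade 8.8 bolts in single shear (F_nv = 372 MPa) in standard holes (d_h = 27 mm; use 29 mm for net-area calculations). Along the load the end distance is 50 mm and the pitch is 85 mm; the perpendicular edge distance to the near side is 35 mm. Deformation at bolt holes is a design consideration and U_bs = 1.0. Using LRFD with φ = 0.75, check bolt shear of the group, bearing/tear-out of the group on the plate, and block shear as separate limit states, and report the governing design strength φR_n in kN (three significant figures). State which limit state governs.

335 kN (block shear governs)

Bolt shear: A_b = π·24²/4 = 452.4 mm²; R_n = 372 × 452.4 × 3 × 1 / 1000 = 504.9 kN → 0.75 × 504.9 = 379 kN.
Bearing: edge l_c = 36.5, r_n = 179.6 kN; interior l_c = 58, r_n = 236.2 kN; R_n = 179.6 + 2·236.2 = 651.9 kN → 489 kN.
Block shear: A_gv = 2200, A_nv = 1475, A_nt = 205 mm²; R_n = min(0.6F_uA_nv, 0.6F_yA_gv) + U_bs·F_u·A_nt = 446.9 kN → 335 kN.
Block shear governs: 335 kN.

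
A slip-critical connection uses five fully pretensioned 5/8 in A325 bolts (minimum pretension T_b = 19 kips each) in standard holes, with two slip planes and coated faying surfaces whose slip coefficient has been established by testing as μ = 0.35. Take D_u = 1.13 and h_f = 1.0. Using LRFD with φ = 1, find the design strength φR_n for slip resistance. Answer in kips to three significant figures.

75.1 kips

R_n = μ · D_u · h_f · T_b · n_s · n_b = 0.35 × 1.13 × 1.0 × 19 × 2 × 5 = 75.14 kips.
Design strength φR_n = 1 × 75.14 = 75.1 kips.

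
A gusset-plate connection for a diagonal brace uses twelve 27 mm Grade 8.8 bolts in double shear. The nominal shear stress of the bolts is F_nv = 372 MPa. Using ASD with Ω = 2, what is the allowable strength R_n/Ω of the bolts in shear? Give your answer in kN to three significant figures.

A_b = π × 27² / 4 = 572.6 mm².
R_n = F_nv · A_b · n · n_s = 372 × 572.6 × 12 × 2 / 1000 = 5112 kN.
Allowable strength R_n/Ω = 5112 / 2 = 2560 kN.

2560 kN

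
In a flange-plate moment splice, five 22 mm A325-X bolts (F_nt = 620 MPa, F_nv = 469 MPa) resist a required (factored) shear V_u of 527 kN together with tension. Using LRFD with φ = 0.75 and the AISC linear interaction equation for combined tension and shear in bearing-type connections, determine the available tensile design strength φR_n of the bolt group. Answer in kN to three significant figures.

A_b = π·22²/4 = 380.1 mm²; f_rv = 527 × 1000 / (5 × 380.1) = 277.3 MPa.
F'_nt = 1.3 F_nt − (F_nt / φF_nv) f_rv = 1.3·620 − (620/(0.75·469))·277.3 = 317.3 MPa, capped at F_nt → F'_nt = 317.3 MPa.
R_n = F'_nt · A_b · n = 317.3 × 380.1 × 5 / 1000 = 603 kN.
Design strength φR_n = 0.75 × 603 = 452 kN.

452 kN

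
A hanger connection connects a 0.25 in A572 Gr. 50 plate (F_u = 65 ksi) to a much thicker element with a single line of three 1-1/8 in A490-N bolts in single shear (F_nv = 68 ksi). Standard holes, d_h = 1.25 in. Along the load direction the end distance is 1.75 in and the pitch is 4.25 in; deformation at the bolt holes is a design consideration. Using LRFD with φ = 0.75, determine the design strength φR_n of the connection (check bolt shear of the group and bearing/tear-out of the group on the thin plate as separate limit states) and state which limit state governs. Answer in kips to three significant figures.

82.3 kips (bearing governs)

Bolt shear: A_b = π·1.125²/4 = 0.994 in²; R_n = 68 × 0.994 × 3 × 1 = 202.8 kips → 0.75 × 202.8 = 152 kips.
Bearing (1.2 l_c t F_u ≤ 2.4 d t F_u): upper limit = 2.4·1.125·0.25·65 = 43.87 kips.
  Edge l_c = 1.75 − 1.25/2 = 1.125 → r_n = 21.94 kips; interior l_c = 4.25 − 1.25 = 3 → r_n = 43.87 kips.
  R_n,bearing = 1·21.94 + 2·43.87 = 109.7 kips → 0.75 × 109.7 = 82.3 kips.
Bearing governs: 82.3 kips.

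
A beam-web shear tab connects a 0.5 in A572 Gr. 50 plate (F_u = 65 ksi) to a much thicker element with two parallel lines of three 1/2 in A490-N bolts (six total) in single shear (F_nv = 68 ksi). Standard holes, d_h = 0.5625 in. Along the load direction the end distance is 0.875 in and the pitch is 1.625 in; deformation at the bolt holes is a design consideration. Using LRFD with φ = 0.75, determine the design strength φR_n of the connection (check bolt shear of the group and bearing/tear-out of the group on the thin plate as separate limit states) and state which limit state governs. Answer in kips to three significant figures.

60.1 kips (bolt shear governs)

Bolt shear: A_b = π·0.5²/4 = 0.1963 in²; R_n = 68 × 0.1963 × 6 × 1 = 80.11 kips → 0.75 × 80.11 = 60.1 kips.
Bearing (1.2 l_c t F_u ≤ 2.4 d t F_u): upper limit = 2.4·0.5·0.5·65 = 39 kips.
  Edge l_c = 0.875 − 0.5625/2 = 0.5938 → r_n = 23.16 kips; interior l_c = 1.625 − 0.5625 = 1.062 → r_n = 39 kips.
  R_n,bearing = 2·23.16 + 4·39 = 202.3 kips → 0.75 × 202.3 = 152 kips.
Bolt shear governs: 60.1 kips.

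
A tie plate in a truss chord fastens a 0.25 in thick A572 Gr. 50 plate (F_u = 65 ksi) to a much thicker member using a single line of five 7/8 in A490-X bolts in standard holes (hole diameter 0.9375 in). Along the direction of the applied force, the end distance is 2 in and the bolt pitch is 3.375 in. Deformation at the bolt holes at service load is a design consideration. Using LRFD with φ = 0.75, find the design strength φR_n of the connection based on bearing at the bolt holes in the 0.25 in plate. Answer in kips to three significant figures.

125 kips

Per bolt r_n = 1.2 l_c t F_u ≤ 2.4 d t F_u; upper limit = 2.4 × 0.875 × 0.25 × 65 = 34.12 kips.
Edge bolt: l_c = 2 − 0.9375/2 = 1.531 in → 1.2 × 1.531 × 0.25 × 65 = 29.86 → r_n = 29.86 kips.
Interior bolts: l_c = 3.375 − 0.9375 = 2.438 in → 1.2 × 2.438 × 0.25 × 65 = 47.53 → r_n = 34.12 kips.
R_n = 1 × 29.86 + 4 × 34.12 = 166.4 kips.
Design strength φR_n = 0.75 × 166.4 = 125 kips.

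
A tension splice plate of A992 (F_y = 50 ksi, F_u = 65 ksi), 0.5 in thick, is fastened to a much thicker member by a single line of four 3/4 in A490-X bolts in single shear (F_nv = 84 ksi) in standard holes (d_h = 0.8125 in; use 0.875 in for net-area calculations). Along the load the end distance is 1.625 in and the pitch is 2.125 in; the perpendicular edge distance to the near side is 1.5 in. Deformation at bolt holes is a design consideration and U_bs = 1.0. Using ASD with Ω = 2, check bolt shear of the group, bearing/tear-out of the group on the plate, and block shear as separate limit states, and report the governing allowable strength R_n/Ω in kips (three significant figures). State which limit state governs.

Bolt shear: A_b = π·0.75²/4 = 0.4418 in²; R_n = 84 × 0.4418 × 4 × 1 = 148.4 kips → 148.4 / 2 = 74.2 kips.
Bearing: edge l_c = 1.219, r_n = 47.53 kips; interior l_c = 1.312, r_n = 51.19 kips; R_n = 47.53 + 3·51.19 = 201.1 kips → 101 kips.
Block shear: A_gv = 4, A_nv = 2.469, A_nt = 0.5312 in²; R_n = min(0.6F_uA_nv, 0.6F_yA_gv) + U_bs·F_u·A_nt = 130.8 kips → 65.4 kips.
Block shear governs: 65.4 kips.

65.4 kips (block shear governs)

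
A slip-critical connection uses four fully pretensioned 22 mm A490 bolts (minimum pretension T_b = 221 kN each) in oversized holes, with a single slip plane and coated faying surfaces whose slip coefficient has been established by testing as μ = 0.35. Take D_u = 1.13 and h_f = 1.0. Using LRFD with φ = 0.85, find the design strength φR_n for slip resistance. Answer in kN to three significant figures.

297 kN

R_n = μ · D_u · h_f · T_b · n_s · n_b = 0.35 × 1.13 × 1.0 × 221 × 1 × 4 = 349.6 kN.
Design strength φR_n = 0.85 × 349.6 = 297 kN.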